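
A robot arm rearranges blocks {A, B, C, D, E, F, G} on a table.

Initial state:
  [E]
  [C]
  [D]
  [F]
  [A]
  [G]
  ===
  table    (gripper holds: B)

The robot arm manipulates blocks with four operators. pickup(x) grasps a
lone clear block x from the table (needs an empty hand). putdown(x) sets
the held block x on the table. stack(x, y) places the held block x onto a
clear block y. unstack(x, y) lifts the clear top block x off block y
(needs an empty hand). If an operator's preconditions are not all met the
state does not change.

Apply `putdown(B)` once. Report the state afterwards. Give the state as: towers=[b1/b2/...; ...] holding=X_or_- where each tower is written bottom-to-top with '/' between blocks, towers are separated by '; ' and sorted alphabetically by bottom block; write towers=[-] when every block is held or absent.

towers=[B; G/A/F/D/C/E] holding=-

before: towers=[G/A/F/D/C/E] holding=B
pre[putdown(B)]: holding(B) ok
all met → apply putdown(B)
after:  towers=[B; G/A/F/D/C/E] holding=-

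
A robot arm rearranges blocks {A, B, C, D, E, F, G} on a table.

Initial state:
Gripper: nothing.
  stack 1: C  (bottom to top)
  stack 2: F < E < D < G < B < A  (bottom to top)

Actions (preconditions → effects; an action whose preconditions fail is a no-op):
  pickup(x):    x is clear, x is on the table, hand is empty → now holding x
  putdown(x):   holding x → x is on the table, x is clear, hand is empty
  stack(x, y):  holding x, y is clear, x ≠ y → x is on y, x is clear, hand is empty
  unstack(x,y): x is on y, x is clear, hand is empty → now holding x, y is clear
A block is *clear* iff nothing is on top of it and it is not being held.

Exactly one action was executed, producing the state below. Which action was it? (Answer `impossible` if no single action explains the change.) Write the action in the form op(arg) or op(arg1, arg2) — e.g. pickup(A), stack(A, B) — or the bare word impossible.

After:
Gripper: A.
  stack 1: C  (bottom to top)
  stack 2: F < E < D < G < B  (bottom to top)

target: towers=[C; F/E/D/G/B] holding=A
     unstack(A, B) → towers=[C; F/E/D/G/B] holding=A  ← match
         pickup(C) → towers=[F/E/D/G/B/A] holding=C

unstack(A, B)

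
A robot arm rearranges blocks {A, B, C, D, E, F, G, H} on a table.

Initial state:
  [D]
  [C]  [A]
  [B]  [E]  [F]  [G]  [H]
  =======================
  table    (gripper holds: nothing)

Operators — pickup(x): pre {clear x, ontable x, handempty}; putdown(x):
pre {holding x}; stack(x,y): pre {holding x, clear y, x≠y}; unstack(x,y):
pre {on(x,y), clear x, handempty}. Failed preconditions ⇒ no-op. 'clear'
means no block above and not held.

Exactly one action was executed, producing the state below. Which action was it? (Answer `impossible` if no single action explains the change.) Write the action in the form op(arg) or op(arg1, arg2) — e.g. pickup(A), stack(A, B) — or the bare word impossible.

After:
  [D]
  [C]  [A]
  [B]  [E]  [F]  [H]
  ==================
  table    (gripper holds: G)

pickup(G)

target: towers=[B/C/D; E/A; F; H] holding=G
         pickup(G) → towers=[B/C/D; E/A; F; H] holding=G  ← match
     unstack(A, E) → towers=[B/C/D; E; F; G; H] holding=A
         pickup(H) → towers=[B/C/D; E/A; F; G] holding=H
         pickup(F) → towers=[B/C/D; E/A; G; H] holding=F
     unstack(D, C) → towers=[B/C; E/A; F; G; H] holding=D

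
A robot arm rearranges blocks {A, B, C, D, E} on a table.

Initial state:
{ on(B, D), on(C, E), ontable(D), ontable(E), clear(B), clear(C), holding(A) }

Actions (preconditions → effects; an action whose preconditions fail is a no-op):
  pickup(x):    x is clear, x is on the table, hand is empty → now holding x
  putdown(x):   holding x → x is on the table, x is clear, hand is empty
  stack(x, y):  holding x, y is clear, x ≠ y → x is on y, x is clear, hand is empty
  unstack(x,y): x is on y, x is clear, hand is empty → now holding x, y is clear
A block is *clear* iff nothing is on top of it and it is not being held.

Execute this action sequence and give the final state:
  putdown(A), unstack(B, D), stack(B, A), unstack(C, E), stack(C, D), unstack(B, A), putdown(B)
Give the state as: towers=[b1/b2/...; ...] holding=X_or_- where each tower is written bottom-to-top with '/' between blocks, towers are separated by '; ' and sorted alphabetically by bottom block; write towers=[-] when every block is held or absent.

step 1 (putdown(A)): towers=[A; D/B; E/C] holding=-
step 2 (unstack(B, D)): towers=[A; D; E/C] holding=B
step 3 (stack(B, A)): towers=[A/B; D; E/C] holding=-
step 4 (unstack(C, E)): towers=[A/B; D; E] holding=C
step 5 (stack(C, D)): towers=[A/B; D/C; E] holding=-
step 6 (unstack(B, A)): towers=[A; D/C; E] holding=B
step 7 (putdown(B)): towers=[A; B; D/C; E] holding=-

towers=[A; B; D/C; E] holding=-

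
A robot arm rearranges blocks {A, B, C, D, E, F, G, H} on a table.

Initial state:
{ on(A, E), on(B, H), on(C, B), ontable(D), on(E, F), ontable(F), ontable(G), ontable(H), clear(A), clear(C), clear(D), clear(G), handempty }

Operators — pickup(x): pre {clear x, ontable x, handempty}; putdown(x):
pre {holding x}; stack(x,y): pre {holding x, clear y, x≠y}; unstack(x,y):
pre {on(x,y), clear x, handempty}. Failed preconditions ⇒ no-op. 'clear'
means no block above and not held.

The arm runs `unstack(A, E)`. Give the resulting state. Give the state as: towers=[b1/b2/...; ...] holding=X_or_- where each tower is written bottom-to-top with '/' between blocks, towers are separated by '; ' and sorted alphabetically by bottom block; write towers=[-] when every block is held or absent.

towers=[D; F/E; G; H/B/C] holding=A

before: towers=[D; F/E/A; G; H/B/C] holding=-
pre[unstack(A, E)]: on(A,E) ✓, clear(A) ✓, handempty ✓
all met → apply unstack(A, E)
after:  towers=[D; F/E; G; H/B/C] holding=A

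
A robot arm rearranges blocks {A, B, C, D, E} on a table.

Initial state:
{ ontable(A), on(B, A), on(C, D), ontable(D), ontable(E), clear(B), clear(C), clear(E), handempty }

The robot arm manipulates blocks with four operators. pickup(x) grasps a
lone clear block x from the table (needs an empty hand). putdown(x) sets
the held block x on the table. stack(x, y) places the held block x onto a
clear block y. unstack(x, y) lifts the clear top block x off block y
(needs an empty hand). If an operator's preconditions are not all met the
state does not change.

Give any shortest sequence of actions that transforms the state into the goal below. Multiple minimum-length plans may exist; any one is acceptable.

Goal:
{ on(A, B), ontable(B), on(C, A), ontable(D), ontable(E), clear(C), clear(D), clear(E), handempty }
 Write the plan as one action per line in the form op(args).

unstack(B, A)
putdown(B)
pickup(A)
stack(A, B)
unstack(C, D)
stack(C, A)

step 1 (unstack(B, A)): towers=[A; D/C; E] holding=B
step 2 (putdown(B)): towers=[A; B; D/C; E] holding=-
step 3 (pickup(A)): towers=[B; D/C; E] holding=A
step 4 (stack(A, B)): towers=[B/A; D/C; E] holding=-
step 5 (unstack(C, D)): towers=[B/A; D; E] holding=C
step 6 (stack(C, A)): towers=[B/A/C; D; E] holding=-
goal check: towers=[B/A/C; D; E] holding=- — reached (length 6, optimal by BFS)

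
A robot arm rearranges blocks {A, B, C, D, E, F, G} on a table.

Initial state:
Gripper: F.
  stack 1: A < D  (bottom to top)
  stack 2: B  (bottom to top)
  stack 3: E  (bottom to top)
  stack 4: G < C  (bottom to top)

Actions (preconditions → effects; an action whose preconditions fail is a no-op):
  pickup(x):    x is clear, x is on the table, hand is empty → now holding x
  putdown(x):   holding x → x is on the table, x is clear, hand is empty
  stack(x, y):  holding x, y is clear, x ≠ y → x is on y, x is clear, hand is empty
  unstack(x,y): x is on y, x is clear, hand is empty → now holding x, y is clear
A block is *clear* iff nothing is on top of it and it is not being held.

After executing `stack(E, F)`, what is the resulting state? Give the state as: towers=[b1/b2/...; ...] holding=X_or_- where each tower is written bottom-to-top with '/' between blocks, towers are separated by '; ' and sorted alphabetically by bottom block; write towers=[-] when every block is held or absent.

before: towers=[A/D; B; E; G/C] holding=F
pre[stack(E, F)]: holding(E) fail, clear(F) fail, E≠F ok
holding(E), clear(F) unmet → stack(E, F) is a no-op
after:  towers=[A/D; B; E; G/C] holding=F

towers=[A/D; B; E; G/C] holding=F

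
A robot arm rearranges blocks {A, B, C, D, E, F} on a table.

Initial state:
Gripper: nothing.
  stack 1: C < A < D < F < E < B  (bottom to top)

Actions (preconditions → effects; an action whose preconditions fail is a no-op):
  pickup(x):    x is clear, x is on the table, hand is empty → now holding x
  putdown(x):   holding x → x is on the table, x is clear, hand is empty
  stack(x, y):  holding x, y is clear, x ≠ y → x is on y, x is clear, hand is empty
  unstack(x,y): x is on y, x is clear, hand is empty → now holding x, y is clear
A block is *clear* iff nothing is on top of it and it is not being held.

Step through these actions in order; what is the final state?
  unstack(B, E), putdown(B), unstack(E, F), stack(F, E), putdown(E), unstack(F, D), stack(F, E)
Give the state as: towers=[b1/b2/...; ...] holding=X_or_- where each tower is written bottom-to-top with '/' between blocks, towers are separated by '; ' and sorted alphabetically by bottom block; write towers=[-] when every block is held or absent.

towers=[B; C/A/D; E/F] holding=-

step 1 (unstack(B, E)): towers=[C/A/D/F/E] holding=B
step 2 (putdown(B)): towers=[B; C/A/D/F/E] holding=-
step 3 (unstack(E, F)): towers=[B; C/A/D/F] holding=E
step 4 (stack(F, E)) [no-op]: towers=[B; C/A/D/F] holding=E
step 5 (putdown(E)): towers=[B; C/A/D/F; E] holding=-
step 6 (unstack(F, D)): towers=[B; C/A/D; E] holding=F
step 7 (stack(F, E)): towers=[B; C/A/D; E/F] holding=-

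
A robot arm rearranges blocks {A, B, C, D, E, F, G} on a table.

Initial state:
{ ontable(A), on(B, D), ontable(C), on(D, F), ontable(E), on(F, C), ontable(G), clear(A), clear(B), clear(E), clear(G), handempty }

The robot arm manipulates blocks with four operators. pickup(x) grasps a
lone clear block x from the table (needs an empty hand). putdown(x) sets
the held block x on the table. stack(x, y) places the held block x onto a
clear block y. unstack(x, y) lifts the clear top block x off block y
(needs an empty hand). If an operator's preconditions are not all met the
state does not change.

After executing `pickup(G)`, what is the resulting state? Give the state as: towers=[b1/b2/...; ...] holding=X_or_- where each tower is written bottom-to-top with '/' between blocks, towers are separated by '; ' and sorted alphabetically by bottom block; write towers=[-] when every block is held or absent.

before: towers=[A; C/F/D/B; E; G] holding=-
pre[pickup(G)]: clear(G) ok, ontable(G) ok, handempty ok
all met → apply pickup(G)
after:  towers=[A; C/F/D/B; E] holding=G

towers=[A; C/F/D/B; E] holding=G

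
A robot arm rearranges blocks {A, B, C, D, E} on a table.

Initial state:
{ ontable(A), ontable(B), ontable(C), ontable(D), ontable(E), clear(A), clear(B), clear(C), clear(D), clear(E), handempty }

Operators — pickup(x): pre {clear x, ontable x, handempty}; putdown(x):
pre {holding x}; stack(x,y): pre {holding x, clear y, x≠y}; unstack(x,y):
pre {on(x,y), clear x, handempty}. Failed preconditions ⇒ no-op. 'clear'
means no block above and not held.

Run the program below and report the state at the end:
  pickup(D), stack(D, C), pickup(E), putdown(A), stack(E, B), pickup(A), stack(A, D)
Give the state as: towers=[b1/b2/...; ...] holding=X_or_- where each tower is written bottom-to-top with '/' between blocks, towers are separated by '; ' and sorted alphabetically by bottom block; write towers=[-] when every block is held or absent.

towers=[B/E; C/D/A] holding=-

step 1 (pickup(D)): towers=[A; B; C; E] holding=D
step 2 (stack(D, C)): towers=[A; B; C/D; E] holding=-
step 3 (pickup(E)): towers=[A; B; C/D] holding=E
step 4 (putdown(A)) [no-op]: towers=[A; B; C/D] holding=E
step 5 (stack(E, B)): towers=[A; B/E; C/D] holding=-
step 6 (pickup(A)): towers=[B/E; C/D] holding=A
step 7 (stack(A, D)): towers=[B/E; C/D/A] holding=-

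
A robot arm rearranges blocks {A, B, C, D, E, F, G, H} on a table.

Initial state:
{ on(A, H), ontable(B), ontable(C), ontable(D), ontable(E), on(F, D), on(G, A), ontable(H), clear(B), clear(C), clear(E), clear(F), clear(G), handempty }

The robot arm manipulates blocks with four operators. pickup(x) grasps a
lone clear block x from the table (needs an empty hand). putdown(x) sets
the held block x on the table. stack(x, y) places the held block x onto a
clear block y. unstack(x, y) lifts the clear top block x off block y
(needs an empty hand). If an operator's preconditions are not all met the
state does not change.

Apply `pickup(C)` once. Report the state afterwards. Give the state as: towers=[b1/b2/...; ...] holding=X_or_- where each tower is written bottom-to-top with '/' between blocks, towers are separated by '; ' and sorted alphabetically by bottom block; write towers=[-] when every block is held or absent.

towers=[B; D/F; E; H/A/G] holding=C

before: towers=[B; C; D/F; E; H/A/G] holding=-
pre[pickup(C)]: clear(C) ok, ontable(C) ok, handempty ok
all met → apply pickup(C)
after:  towers=[B; D/F; E; H/A/G] holding=C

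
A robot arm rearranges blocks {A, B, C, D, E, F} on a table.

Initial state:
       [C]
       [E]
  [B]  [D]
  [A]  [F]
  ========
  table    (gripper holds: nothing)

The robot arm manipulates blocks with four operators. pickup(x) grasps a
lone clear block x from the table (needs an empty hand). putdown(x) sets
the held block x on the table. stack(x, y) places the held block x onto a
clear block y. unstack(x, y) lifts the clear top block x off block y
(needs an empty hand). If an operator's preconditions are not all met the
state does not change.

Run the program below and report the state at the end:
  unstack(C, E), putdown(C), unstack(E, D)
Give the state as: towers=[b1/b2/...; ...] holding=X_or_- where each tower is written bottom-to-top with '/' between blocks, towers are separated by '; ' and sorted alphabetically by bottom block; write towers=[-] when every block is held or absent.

towers=[A/B; C; F/D] holding=E

step 1 (unstack(C, E)): towers=[A/B; F/D/E] holding=C
step 2 (putdown(C)): towers=[A/B; C; F/D/E] holding=-
step 3 (unstack(E, D)): towers=[A/B; C; F/D] holding=E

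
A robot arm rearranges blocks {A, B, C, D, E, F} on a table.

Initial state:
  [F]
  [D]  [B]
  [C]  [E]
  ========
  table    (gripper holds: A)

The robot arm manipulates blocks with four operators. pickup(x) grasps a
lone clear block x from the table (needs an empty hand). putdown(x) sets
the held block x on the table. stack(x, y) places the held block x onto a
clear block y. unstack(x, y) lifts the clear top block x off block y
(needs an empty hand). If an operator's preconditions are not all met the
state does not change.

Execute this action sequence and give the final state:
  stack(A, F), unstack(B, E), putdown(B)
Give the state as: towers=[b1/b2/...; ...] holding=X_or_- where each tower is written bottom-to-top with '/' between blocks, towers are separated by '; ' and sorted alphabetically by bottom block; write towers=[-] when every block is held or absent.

towers=[B; C/D/F/A; E] holding=-

step 1 (stack(A, F)): towers=[C/D/F/A; E/B] holding=-
step 2 (unstack(B, E)): towers=[C/D/F/A; E] holding=B
step 3 (putdown(B)): towers=[B; C/D/F/A; E] holding=-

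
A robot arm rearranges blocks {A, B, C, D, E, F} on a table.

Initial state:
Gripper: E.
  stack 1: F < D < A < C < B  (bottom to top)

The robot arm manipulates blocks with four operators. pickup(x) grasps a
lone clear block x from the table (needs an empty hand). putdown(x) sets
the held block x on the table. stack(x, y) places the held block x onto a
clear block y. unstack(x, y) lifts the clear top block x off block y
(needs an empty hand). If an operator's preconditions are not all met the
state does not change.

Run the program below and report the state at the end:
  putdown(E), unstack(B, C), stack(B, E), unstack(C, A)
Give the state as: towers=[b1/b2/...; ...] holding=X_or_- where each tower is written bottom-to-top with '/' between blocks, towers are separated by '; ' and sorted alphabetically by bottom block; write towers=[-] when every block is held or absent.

step 1 (putdown(E)): towers=[E; F/D/A/C/B] holding=-
step 2 (unstack(B, C)): towers=[E; F/D/A/C] holding=B
step 3 (stack(B, E)): towers=[E/B; F/D/A/C] holding=-
step 4 (unstack(C, A)): towers=[E/B; F/D/A] holding=C

towers=[E/B; F/D/A] holding=C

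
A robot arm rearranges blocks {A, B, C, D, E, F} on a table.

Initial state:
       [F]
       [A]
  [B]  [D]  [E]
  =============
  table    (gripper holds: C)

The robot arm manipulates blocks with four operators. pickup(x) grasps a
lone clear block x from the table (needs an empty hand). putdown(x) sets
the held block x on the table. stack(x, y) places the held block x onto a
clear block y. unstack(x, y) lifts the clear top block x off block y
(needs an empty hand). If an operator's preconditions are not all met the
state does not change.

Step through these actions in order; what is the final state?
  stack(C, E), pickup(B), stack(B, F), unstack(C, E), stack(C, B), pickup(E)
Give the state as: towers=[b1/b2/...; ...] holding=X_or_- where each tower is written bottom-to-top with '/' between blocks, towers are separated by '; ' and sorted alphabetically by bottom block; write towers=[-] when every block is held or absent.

step 1 (stack(C, E)): towers=[B; D/A/F; E/C] holding=-
step 2 (pickup(B)): towers=[D/A/F; E/C] holding=B
step 3 (stack(B, F)): towers=[D/A/F/B; E/C] holding=-
step 4 (unstack(C, E)): towers=[D/A/F/B; E] holding=C
step 5 (stack(C, B)): towers=[D/A/F/B/C; E] holding=-
step 6 (pickup(E)): towers=[D/A/F/B/C] holding=E

towers=[D/A/F/B/C] holding=E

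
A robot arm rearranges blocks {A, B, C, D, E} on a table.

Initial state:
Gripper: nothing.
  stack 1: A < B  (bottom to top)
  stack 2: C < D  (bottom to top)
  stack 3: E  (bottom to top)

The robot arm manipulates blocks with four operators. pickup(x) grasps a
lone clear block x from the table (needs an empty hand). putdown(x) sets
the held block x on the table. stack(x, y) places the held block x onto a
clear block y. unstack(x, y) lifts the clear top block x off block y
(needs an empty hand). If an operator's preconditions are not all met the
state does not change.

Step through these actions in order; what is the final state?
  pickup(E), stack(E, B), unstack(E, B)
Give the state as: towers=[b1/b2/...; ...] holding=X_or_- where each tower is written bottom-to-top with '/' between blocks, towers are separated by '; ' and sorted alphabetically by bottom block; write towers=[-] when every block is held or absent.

towers=[A/B; C/D] holding=E

step 1 (pickup(E)): towers=[A/B; C/D] holding=E
step 2 (stack(E, B)): towers=[A/B/E; C/D] holding=-
step 3 (unstack(E, B)): towers=[A/B; C/D] holding=E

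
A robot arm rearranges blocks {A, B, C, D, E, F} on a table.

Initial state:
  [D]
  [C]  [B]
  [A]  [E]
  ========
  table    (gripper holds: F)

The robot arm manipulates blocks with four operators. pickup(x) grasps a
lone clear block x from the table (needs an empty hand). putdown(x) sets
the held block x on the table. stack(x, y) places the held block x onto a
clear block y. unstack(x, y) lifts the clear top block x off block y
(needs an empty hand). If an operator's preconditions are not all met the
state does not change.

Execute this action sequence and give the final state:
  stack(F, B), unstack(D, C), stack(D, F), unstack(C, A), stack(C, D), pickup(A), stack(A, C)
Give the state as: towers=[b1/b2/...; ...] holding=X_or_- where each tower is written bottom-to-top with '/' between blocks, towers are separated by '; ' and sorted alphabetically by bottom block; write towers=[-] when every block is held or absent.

step 1 (stack(F, B)): towers=[A/C/D; E/B/F] holding=-
step 2 (unstack(D, C)): towers=[A/C; E/B/F] holding=D
step 3 (stack(D, F)): towers=[A/C; E/B/F/D] holding=-
step 4 (unstack(C, A)): towers=[A; E/B/F/D] holding=C
step 5 (stack(C, D)): towers=[A; E/B/F/D/C] holding=-
step 6 (pickup(A)): towers=[E/B/F/D/C] holding=A
step 7 (stack(A, C)): towers=[E/B/F/D/C/A] holding=-

towers=[E/B/F/D/C/A] holding=-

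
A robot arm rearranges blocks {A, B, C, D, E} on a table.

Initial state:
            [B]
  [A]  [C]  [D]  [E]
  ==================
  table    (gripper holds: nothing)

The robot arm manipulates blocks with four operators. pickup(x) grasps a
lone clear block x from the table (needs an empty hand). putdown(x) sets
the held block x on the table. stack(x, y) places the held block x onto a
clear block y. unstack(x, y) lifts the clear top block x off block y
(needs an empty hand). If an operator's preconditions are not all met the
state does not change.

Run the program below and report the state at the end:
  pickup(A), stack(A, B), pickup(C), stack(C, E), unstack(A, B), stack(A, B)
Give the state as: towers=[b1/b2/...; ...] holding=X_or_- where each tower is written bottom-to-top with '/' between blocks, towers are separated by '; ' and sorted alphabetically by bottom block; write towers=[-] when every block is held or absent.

step 1 (pickup(A)): towers=[C; D/B; E] holding=A
step 2 (stack(A, B)): towers=[C; D/B/A; E] holding=-
step 3 (pickup(C)): towers=[D/B/A; E] holding=C
step 4 (stack(C, E)): towers=[D/B/A; E/C] holding=-
step 5 (unstack(A, B)): towers=[D/B; E/C] holding=A
step 6 (stack(A, B)): towers=[D/B/A; E/C] holding=-

towers=[D/B/A; E/C] holding=-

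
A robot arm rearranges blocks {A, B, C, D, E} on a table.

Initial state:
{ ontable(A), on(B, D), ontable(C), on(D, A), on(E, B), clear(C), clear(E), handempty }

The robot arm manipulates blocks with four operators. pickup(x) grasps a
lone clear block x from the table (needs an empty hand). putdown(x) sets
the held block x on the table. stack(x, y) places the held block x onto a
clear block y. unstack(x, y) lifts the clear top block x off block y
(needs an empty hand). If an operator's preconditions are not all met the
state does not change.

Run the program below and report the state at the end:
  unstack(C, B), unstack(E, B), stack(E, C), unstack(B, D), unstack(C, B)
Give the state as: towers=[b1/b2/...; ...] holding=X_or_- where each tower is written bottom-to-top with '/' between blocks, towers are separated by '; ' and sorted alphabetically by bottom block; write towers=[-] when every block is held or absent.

step 1 (unstack(C, B)) [no-op]: towers=[A/D/B/E; C] holding=-
step 2 (unstack(E, B)): towers=[A/D/B; C] holding=E
step 3 (stack(E, C)): towers=[A/D/B; C/E] holding=-
step 4 (unstack(B, D)): towers=[A/D; C/E] holding=B
step 5 (unstack(C, B)) [no-op]: towers=[A/D; C/E] holding=B

towers=[A/D; C/E] holding=B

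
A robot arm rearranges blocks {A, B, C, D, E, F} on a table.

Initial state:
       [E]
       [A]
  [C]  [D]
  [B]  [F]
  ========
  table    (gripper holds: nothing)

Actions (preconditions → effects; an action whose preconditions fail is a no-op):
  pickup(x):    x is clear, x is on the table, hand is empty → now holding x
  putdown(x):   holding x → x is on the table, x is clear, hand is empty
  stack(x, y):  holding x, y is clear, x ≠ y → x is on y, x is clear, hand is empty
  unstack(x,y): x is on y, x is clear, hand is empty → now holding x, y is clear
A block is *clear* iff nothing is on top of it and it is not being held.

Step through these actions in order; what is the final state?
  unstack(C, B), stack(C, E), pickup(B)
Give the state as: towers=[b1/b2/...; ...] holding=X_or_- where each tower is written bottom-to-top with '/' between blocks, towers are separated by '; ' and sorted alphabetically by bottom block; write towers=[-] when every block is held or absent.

step 1 (unstack(C, B)): towers=[B; F/D/A/E] holding=C
step 2 (stack(C, E)): towers=[B; F/D/A/E/C] holding=-
step 3 (pickup(B)): towers=[F/D/A/E/C] holding=B

towers=[F/D/A/E/C] holding=B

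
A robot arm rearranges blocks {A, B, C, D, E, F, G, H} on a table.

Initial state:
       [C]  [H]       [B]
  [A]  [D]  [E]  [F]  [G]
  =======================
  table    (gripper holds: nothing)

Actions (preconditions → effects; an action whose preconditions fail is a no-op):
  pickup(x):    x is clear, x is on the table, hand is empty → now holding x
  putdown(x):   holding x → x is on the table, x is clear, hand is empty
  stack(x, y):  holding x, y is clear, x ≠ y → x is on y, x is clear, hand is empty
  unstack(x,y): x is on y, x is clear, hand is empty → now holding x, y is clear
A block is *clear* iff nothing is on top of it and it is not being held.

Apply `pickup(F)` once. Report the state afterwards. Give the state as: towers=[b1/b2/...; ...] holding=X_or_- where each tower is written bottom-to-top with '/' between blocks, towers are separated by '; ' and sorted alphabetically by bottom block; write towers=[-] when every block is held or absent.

towers=[A; D/C; E/H; G/B] holding=F

before: towers=[A; D/C; E/H; F; G/B] holding=-
pre[pickup(F)]: clear(F) ok, ontable(F) ok, handempty ok
all met → apply pickup(F)
after:  towers=[A; D/C; E/H; G/B] holding=F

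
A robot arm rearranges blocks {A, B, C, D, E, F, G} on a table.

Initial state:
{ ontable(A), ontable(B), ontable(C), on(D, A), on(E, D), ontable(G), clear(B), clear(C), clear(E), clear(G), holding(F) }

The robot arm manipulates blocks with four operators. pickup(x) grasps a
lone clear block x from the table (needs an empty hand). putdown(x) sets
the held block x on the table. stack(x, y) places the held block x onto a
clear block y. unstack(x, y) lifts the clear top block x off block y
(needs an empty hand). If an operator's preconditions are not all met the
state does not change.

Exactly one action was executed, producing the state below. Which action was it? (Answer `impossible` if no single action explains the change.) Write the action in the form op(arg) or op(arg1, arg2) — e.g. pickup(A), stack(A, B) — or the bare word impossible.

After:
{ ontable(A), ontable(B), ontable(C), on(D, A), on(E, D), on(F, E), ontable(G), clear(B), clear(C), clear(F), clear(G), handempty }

target: towers=[A/D/E/F; B; C; G] holding=-
        putdown(F) → towers=[A/D/E; B; C; F; G] holding=-
       stack(F, B) → towers=[A/D/E; B/F; C; G] holding=-
       stack(F, G) → towers=[A/D/E; B; C; G/F] holding=-
       stack(F, E) → towers=[A/D/E/F; B; C; G] holding=-  ← match
       stack(F, C) → towers=[A/D/E; B; C/F; G] holding=-

stack(F, E)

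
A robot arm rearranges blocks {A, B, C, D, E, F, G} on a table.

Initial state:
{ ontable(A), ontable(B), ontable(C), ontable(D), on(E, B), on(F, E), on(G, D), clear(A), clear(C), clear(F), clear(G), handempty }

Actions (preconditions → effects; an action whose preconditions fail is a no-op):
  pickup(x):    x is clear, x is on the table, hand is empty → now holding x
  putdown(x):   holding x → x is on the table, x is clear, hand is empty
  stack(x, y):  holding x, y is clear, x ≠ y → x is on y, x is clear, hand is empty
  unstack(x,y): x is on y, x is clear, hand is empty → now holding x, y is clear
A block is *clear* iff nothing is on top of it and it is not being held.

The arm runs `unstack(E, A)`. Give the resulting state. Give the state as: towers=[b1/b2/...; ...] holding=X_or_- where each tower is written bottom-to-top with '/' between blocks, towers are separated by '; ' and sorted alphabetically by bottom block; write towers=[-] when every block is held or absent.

towers=[A; B/E/F; C; D/G] holding=-

before: towers=[A; B/E/F; C; D/G] holding=-
pre[unstack(E, A)]: on(E,A) ✗, clear(E) ✗, handempty ✓
on(E,A), clear(E) unmet → unstack(E, A) is a no-op
after:  towers=[A; B/E/F; C; D/G] holding=-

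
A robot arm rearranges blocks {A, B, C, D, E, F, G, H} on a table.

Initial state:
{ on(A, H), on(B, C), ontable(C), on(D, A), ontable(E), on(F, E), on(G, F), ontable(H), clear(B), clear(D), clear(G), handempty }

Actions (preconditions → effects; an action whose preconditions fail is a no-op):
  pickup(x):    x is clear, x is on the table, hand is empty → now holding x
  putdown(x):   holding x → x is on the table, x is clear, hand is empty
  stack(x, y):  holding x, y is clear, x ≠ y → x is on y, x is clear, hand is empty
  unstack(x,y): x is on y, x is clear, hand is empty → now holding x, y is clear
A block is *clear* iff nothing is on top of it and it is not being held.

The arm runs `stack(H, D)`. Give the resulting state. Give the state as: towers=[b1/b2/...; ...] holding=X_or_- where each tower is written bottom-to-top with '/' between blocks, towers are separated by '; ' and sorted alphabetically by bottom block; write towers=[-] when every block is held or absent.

before: towers=[C/B; E/F/G; H/A/D] holding=-
pre[stack(H, D)]: holding(H) ✗, clear(D) ✓, H≠D ✓
holding(H) unmet → stack(H, D) is a no-op
after:  towers=[C/B; E/F/G; H/A/D] holding=-

towers=[C/B; E/F/G; H/A/D] holding=-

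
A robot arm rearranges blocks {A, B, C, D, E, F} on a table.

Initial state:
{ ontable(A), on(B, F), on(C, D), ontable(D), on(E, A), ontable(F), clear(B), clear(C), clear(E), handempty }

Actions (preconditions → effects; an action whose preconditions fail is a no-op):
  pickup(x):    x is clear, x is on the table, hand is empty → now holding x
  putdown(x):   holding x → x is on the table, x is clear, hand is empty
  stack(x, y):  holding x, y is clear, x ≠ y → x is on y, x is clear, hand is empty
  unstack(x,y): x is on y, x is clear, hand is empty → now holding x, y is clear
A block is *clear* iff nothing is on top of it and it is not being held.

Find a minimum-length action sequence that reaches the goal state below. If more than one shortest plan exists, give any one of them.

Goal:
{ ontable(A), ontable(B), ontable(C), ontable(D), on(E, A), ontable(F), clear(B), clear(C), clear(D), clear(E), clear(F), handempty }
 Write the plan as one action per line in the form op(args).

unstack(B, F)
putdown(B)
unstack(C, D)
putdown(C)

step 1 (unstack(B, F)): towers=[A/E; D/C; F] holding=B
step 2 (putdown(B)): towers=[A/E; B; D/C; F] holding=-
step 3 (unstack(C, D)): towers=[A/E; B; D; F] holding=C
step 4 (putdown(C)): towers=[A/E; B; C; D; F] holding=-
goal check: towers=[A/E; B; C; D; F] holding=- — reached (length 4, optimal by BFS)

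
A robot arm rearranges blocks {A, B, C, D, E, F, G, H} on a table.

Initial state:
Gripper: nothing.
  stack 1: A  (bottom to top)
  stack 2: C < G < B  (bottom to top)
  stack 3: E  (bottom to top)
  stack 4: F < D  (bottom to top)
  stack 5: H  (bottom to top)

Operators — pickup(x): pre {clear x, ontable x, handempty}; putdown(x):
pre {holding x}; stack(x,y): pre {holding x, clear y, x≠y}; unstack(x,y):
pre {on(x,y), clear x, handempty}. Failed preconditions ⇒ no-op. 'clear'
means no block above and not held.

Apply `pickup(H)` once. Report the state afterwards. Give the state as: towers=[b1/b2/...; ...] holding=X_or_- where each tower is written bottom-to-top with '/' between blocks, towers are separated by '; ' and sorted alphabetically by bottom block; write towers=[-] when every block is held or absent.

before: towers=[A; C/G/B; E; F/D; H] holding=-
pre[pickup(H)]: clear(H) ok, ontable(H) ok, handempty ok
all met → apply pickup(H)
after:  towers=[A; C/G/B; E; F/D] holding=H

towers=[A; C/G/B; E; F/D] holding=H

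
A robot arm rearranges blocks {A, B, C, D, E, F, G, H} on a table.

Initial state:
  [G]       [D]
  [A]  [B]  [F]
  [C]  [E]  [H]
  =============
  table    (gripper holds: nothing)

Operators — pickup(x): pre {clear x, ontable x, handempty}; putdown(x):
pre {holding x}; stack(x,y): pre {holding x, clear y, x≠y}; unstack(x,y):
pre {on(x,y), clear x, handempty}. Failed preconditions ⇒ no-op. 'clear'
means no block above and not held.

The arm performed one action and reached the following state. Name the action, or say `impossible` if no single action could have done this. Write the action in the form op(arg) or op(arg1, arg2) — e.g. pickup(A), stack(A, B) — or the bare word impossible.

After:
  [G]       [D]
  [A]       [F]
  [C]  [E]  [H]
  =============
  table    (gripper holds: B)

unstack(B, E)

target: towers=[C/A/G; E; H/F/D] holding=B
     unstack(G, A) → towers=[C/A; E/B; H/F/D] holding=G
     unstack(B, E) → towers=[C/A/G; E; H/F/D] holding=B  ← match
     unstack(D, F) → towers=[C/A/G; E/B; H/F] holding=D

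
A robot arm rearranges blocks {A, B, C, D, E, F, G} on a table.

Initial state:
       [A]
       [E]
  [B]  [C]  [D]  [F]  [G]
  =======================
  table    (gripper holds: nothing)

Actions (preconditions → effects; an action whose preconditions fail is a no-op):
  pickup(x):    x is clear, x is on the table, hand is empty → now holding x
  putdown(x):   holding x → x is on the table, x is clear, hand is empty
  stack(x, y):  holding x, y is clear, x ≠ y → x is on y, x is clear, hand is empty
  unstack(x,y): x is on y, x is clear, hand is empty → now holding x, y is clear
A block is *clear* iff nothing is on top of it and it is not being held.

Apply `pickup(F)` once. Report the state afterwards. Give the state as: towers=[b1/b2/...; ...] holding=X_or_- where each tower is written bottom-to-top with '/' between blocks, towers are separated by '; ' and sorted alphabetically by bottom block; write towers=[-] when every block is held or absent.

towers=[B; C/E/A; D; G] holding=F

before: towers=[B; C/E/A; D; F; G] holding=-
pre[pickup(F)]: clear(F) ✓, ontable(F) ✓, handempty ✓
all met → apply pickup(F)
after:  towers=[B; C/E/A; D; G] holding=F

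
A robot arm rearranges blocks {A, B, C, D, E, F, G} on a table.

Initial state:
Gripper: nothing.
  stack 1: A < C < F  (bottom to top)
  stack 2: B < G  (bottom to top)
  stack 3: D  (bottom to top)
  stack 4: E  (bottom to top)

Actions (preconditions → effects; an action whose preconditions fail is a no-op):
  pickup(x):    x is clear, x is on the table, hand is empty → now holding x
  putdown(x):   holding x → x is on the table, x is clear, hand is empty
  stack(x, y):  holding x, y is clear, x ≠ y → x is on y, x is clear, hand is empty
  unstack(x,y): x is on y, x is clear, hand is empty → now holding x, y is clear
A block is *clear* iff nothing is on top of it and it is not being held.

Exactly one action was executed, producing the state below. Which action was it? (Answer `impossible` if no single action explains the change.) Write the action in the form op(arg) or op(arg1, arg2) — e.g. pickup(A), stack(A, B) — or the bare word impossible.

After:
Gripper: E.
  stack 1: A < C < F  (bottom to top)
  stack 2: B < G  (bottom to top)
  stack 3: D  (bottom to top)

pickup(E)

target: towers=[A/C/F; B/G; D] holding=E
     unstack(F, C) → towers=[A/C; B/G; D; E] holding=F
     unstack(G, B) → towers=[A/C/F; B; D; E] holding=G
         pickup(D) → towers=[A/C/F; B/G; E] holding=D
         pickup(E) → towers=[A/C/F; B/G; D] holding=E  ← match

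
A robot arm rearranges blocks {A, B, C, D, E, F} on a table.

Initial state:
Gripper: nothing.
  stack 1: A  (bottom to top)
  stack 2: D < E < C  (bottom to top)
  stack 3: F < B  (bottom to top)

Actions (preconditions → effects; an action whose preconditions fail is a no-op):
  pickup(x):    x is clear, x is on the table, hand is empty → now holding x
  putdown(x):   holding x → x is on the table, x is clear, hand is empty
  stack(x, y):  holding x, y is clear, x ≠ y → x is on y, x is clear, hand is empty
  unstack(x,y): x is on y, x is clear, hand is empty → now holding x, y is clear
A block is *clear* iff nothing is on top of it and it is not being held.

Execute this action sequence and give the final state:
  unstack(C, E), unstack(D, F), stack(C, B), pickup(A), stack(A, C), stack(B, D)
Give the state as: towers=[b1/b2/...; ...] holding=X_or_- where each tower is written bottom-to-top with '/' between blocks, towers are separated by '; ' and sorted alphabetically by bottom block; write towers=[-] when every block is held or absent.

towers=[D/E; F/B/C/A] holding=-

step 1 (unstack(C, E)): towers=[A; D/E; F/B] holding=C
step 2 (unstack(D, F)) [no-op]: towers=[A; D/E; F/B] holding=C
step 3 (stack(C, B)): towers=[A; D/E; F/B/C] holding=-
step 4 (pickup(A)): towers=[D/E; F/B/C] holding=A
step 5 (stack(A, C)): towers=[D/E; F/B/C/A] holding=-
step 6 (stack(B, D)) [no-op]: towers=[D/E; F/B/C/A] holding=-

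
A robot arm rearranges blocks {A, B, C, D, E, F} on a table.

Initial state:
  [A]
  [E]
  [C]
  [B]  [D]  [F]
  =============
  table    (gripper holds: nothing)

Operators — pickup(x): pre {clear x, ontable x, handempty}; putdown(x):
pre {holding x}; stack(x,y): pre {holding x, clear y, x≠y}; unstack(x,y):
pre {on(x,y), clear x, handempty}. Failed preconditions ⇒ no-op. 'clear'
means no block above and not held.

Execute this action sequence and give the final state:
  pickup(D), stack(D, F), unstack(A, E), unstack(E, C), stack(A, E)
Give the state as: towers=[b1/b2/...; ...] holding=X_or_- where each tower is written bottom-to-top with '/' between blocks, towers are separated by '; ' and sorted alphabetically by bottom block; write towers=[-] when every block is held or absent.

towers=[B/C/E/A; F/D] holding=-

step 1 (pickup(D)): towers=[B/C/E/A; F] holding=D
step 2 (stack(D, F)): towers=[B/C/E/A; F/D] holding=-
step 3 (unstack(A, E)): towers=[B/C/E; F/D] holding=A
step 4 (unstack(E, C)) [no-op]: towers=[B/C/E; F/D] holding=A
step 5 (stack(A, E)): towers=[B/C/E/A; F/D] holding=-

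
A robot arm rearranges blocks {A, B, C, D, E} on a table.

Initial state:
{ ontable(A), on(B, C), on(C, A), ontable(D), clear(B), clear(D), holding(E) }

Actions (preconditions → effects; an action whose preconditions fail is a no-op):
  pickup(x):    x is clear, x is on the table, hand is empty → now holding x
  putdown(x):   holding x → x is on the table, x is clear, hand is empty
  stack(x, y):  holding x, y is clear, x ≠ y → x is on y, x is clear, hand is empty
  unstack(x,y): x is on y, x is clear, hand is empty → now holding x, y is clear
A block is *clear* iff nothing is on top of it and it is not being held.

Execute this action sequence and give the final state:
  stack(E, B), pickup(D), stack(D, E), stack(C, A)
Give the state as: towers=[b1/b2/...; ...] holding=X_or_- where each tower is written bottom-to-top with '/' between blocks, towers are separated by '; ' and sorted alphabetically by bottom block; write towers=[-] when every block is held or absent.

towers=[A/C/B/E/D] holding=-

step 1 (stack(E, B)): towers=[A/C/B/E; D] holding=-
step 2 (pickup(D)): towers=[A/C/B/E] holding=D
step 3 (stack(D, E)): towers=[A/C/B/E/D] holding=-
step 4 (stack(C, A)) [no-op]: towers=[A/C/B/E/D] holding=-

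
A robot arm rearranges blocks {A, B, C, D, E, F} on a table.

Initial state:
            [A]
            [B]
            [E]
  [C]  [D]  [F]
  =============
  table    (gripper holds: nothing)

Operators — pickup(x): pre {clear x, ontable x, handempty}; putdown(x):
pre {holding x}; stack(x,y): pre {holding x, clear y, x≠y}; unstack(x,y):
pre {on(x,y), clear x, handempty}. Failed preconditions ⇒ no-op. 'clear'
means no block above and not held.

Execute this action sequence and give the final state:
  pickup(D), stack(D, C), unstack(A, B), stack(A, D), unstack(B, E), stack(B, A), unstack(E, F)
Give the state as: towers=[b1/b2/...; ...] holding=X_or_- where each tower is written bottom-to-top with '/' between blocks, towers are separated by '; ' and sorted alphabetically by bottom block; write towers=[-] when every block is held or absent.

step 1 (pickup(D)): towers=[C; F/E/B/A] holding=D
step 2 (stack(D, C)): towers=[C/D; F/E/B/A] holding=-
step 3 (unstack(A, B)): towers=[C/D; F/E/B] holding=A
step 4 (stack(A, D)): towers=[C/D/A; F/E/B] holding=-
step 5 (unstack(B, E)): towers=[C/D/A; F/E] holding=B
step 6 (stack(B, A)): towers=[C/D/A/B; F/E] holding=-
step 7 (unstack(E, F)): towers=[C/D/A/B; F] holding=E

towers=[C/D/A/B; F] holding=E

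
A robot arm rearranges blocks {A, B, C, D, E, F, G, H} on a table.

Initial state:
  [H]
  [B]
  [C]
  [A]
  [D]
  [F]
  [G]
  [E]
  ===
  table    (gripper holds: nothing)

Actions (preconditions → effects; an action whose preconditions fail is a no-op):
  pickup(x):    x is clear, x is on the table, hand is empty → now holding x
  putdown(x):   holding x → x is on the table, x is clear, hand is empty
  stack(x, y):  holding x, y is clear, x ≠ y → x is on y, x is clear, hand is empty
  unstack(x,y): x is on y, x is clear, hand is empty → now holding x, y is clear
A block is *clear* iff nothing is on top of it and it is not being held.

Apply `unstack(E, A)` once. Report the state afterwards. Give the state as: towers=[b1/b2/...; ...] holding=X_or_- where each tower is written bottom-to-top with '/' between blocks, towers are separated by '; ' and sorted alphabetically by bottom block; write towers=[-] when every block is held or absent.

before: towers=[E/G/F/D/A/C/B/H] holding=-
pre[unstack(E, A)]: on(E,A) ✗, clear(E) ✗, handempty ✓
on(E,A), clear(E) unmet → unstack(E, A) is a no-op
after:  towers=[E/G/F/D/A/C/B/H] holding=-

towers=[E/G/F/D/A/C/B/H] holding=-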